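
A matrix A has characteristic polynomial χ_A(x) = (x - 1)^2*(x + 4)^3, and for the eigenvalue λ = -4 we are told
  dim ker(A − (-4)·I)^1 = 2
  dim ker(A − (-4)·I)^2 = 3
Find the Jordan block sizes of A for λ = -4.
Block sizes for λ = -4: [2, 1]

From the dimensions of kernels of powers, the number of Jordan blocks of size at least j is d_j − d_{j−1} where d_j = dim ker(N^j) (with d_0 = 0). Computing the differences gives [2, 1].
The number of blocks of size exactly k is (#blocks of size ≥ k) − (#blocks of size ≥ k + 1), so the partition is: 1 block(s) of size 1, 1 block(s) of size 2.
In nonincreasing order the block sizes are [2, 1].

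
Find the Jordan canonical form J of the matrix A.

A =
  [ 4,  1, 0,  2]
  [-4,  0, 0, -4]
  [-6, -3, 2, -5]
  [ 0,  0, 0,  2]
J_2(2) ⊕ J_2(2)

The characteristic polynomial is
  det(x·I − A) = x^4 - 8*x^3 + 24*x^2 - 32*x + 16 = (x - 2)^4

Eigenvalues and multiplicities (the geometric multiplicity of λ is n − rank(A − λI), which equals the number of Jordan blocks for λ):
  λ = 2: algebraic multiplicity = 4, geometric multiplicity = 2

Determining the block sizes for each eigenvalue:
  λ = 2: with am = 4 and gm = 2, the partition is not yet determined (e.g. several partitions of 4 into 2 parts exist). Let N = A − (2)·I. Computing rank(N^1) = 2, rank(N^2) = 0; the number of blocks of size ≥ j is rank(N^{j−1}) − rank(N^j), giving [2, 2]. So we have 2 block(s) of size 2 → block sizes [2, 2]

Assembling the blocks gives a Jordan form
J =
  [2, 1, 0, 0]
  [0, 2, 0, 0]
  [0, 0, 2, 1]
  [0, 0, 0, 2]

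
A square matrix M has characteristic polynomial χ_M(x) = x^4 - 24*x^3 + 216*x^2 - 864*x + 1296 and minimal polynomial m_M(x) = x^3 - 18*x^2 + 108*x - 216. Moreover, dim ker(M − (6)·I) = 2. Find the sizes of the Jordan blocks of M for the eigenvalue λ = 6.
Block sizes for λ = 6: [3, 1]

Step 1 — from the characteristic polynomial, algebraic multiplicity of λ = 6 is 4. From dim ker(M − (6)·I) = 2, there are exactly 2 Jordan blocks for λ = 6.
Step 2 — from the minimal polynomial, the factor (x − 6)^3 tells us the largest block for λ = 6 has size 3.
Step 3 — with total size 4, 2 blocks, and largest block 3, the block sizes (in nonincreasing order) are [3, 1].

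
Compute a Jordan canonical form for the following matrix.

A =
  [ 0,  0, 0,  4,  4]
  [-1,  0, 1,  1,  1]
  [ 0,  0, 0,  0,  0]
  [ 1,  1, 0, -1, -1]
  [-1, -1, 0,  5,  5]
J_3(0) ⊕ J_1(0) ⊕ J_1(4)

The characteristic polynomial is
  det(x·I − A) = x^5 - 4*x^4 = x^4*(x - 4)

Eigenvalues and multiplicities (the geometric multiplicity of λ is n − rank(A − λI), which equals the number of Jordan blocks for λ):
  λ = 0: algebraic multiplicity = 4, geometric multiplicity = 2
  λ = 4: algebraic multiplicity = 1, geometric multiplicity = 1

Determining the block sizes for each eigenvalue:
  λ = 0: with am = 4 and gm = 2, the partition is not yet determined (e.g. several partitions of 4 into 2 parts exist). Let N = A − (0)·I. Computing rank(N^1) = 3, rank(N^2) = 2, rank(N^3) = 1; the number of blocks of size ≥ j is rank(N^{j−1}) − rank(N^j), giving [2, 1, 1]. So we have 1 block(s) of size 3, 1 block(s) of size 1 → block sizes [3, 1]
  λ = 4: one block (gm = 1), so the single block has size am = 1 → block sizes [1]

Assembling the blocks gives a Jordan form
J =
  [0, 1, 0, 0, 0]
  [0, 0, 1, 0, 0]
  [0, 0, 0, 0, 0]
  [0, 0, 0, 0, 0]
  [0, 0, 0, 0, 4]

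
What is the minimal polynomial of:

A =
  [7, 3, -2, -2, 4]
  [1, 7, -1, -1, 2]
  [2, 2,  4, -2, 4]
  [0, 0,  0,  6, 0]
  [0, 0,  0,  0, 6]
x^3 - 18*x^2 + 108*x - 216

The characteristic polynomial is χ_A(x) = (x - 6)^5, so the eigenvalues are known. The minimal polynomial is
  m_A(x) = Π_λ (x − λ)^{k_λ}
where k_λ is the size of the *largest* Jordan block for λ (equivalently, the smallest k with (A − λI)^k v = 0 for every generalised eigenvector v of λ).

  λ = 6: largest Jordan block has size 3, contributing (x − 6)^3

So m_A(x) = (x - 6)^3 = x^3 - 18*x^2 + 108*x - 216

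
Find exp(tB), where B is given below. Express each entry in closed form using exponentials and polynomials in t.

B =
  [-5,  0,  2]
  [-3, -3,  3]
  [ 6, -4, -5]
e^{tB} =
  [-6*t*exp(-5*t) + 3*exp(-3*t) - 2*exp(-5*t), 4*t*exp(-5*t) - 2*exp(-3*t) + 2*exp(-5*t), 2*t*exp(-5*t)]
  [-9*t*exp(-5*t) + 3*exp(-3*t) - 3*exp(-5*t), 6*t*exp(-5*t) - 2*exp(-3*t) + 3*exp(-5*t), 3*t*exp(-5*t)]
  [3*exp(-3*t) - 3*exp(-5*t), -2*exp(-3*t) + 2*exp(-5*t), exp(-5*t)]

Strategy: write B = P · J · P⁻¹ where J is a Jordan canonical form, so e^{tB} = P · e^{tJ} · P⁻¹, and e^{tJ} can be computed block-by-block.

B has Jordan form
J =
  [-5,  1,  0]
  [ 0, -5,  0]
  [ 0,  0, -3]
(up to reordering of blocks).

Per-block formulas:
  For a 1×1 block at λ = -3: exp(t · [-3]) = [e^(-3t)].
  For a 2×2 Jordan block J_2(-5): exp(t · J_2(-5)) = e^(-5t)·(I + t·N), where N is the 2×2 nilpotent shift.

After assembling e^{tJ} and conjugating by P, we get:

e^{tB} =
  [-6*t*exp(-5*t) + 3*exp(-3*t) - 2*exp(-5*t), 4*t*exp(-5*t) - 2*exp(-3*t) + 2*exp(-5*t), 2*t*exp(-5*t)]
  [-9*t*exp(-5*t) + 3*exp(-3*t) - 3*exp(-5*t), 6*t*exp(-5*t) - 2*exp(-3*t) + 3*exp(-5*t), 3*t*exp(-5*t)]
  [3*exp(-3*t) - 3*exp(-5*t), -2*exp(-3*t) + 2*exp(-5*t), exp(-5*t)]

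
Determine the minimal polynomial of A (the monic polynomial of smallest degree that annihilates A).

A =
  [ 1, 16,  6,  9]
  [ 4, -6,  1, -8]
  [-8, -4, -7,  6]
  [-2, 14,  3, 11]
x^4 + x^3 - 3*x^2 - 5*x - 2

The characteristic polynomial is χ_A(x) = (x - 2)*(x + 1)^3, so the eigenvalues are known. The minimal polynomial is
  m_A(x) = Π_λ (x − λ)^{k_λ}
where k_λ is the size of the *largest* Jordan block for λ (equivalently, the smallest k with (A − λI)^k v = 0 for every generalised eigenvector v of λ).

  λ = -1: largest Jordan block has size 3, contributing (x + 1)^3
  λ = 2: largest Jordan block has size 1, contributing (x − 2)

So m_A(x) = (x - 2)*(x + 1)^3 = x^4 + x^3 - 3*x^2 - 5*x - 2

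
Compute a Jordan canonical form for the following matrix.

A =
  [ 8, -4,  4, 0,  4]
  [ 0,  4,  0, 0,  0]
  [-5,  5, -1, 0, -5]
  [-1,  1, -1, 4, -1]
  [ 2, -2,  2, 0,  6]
J_1(4) ⊕ J_1(4) ⊕ J_1(4) ⊕ J_1(4) ⊕ J_1(5)

The characteristic polynomial is
  det(x·I − A) = x^5 - 21*x^4 + 176*x^3 - 736*x^2 + 1536*x - 1280 = (x - 5)*(x - 4)^4

Eigenvalues and multiplicities (the geometric multiplicity of λ is n − rank(A − λI), which equals the number of Jordan blocks for λ):
  λ = 4: algebraic multiplicity = 4, geometric multiplicity = 4
  λ = 5: algebraic multiplicity = 1, geometric multiplicity = 1

Determining the block sizes for each eigenvalue:
  λ = 4: gm = am = 4, so every block has size 1 → block sizes [1, 1, 1, 1]
  λ = 5: one block (gm = 1), so the single block has size am = 1 → block sizes [1]

Assembling the blocks gives a Jordan form
J =
  [4, 0, 0, 0, 0]
  [0, 4, 0, 0, 0]
  [0, 0, 4, 0, 0]
  [0, 0, 0, 4, 0]
  [0, 0, 0, 0, 5]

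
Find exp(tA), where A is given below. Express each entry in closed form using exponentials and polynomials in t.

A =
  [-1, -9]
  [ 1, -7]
e^{tA} =
  [3*t*exp(-4*t) + exp(-4*t), -9*t*exp(-4*t)]
  [t*exp(-4*t), -3*t*exp(-4*t) + exp(-4*t)]

Strategy: write A = P · J · P⁻¹ where J is a Jordan canonical form, so e^{tA} = P · e^{tJ} · P⁻¹, and e^{tJ} can be computed block-by-block.

A has Jordan form
J =
  [-4,  1]
  [ 0, -4]
(up to reordering of blocks).

Per-block formulas:
  For a 2×2 Jordan block J_2(-4): exp(t · J_2(-4)) = e^(-4t)·(I + t·N), where N is the 2×2 nilpotent shift.

After assembling e^{tJ} and conjugating by P, we get:

e^{tA} =
  [3*t*exp(-4*t) + exp(-4*t), -9*t*exp(-4*t)]
  [t*exp(-4*t), -3*t*exp(-4*t) + exp(-4*t)]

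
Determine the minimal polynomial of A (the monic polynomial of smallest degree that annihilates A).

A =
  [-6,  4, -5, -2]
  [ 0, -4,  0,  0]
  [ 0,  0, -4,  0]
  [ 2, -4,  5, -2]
x^2 + 8*x + 16

The characteristic polynomial is χ_A(x) = (x + 4)^4, so the eigenvalues are known. The minimal polynomial is
  m_A(x) = Π_λ (x − λ)^{k_λ}
where k_λ is the size of the *largest* Jordan block for λ (equivalently, the smallest k with (A − λI)^k v = 0 for every generalised eigenvector v of λ).

  λ = -4: largest Jordan block has size 2, contributing (x + 4)^2

So m_A(x) = (x + 4)^2 = x^2 + 8*x + 16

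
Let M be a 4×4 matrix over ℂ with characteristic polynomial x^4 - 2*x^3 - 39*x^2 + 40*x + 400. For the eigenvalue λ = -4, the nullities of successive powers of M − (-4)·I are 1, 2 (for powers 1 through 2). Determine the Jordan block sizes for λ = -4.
Block sizes for λ = -4: [2]

From the dimensions of kernels of powers, the number of Jordan blocks of size at least j is d_j − d_{j−1} where d_j = dim ker(N^j) (with d_0 = 0). Computing the differences gives [1, 1].
The number of blocks of size exactly k is (#blocks of size ≥ k) − (#blocks of size ≥ k + 1), so the partition is: 1 block(s) of size 2.
In nonincreasing order the block sizes are [2].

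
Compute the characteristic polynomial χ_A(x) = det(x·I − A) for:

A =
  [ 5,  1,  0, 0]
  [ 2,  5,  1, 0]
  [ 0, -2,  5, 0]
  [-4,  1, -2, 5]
x^4 - 20*x^3 + 150*x^2 - 500*x + 625

Expanding det(x·I − A) (e.g. by cofactor expansion or by noting that A is similar to its Jordan form J, which has the same characteristic polynomial as A) gives
  χ_A(x) = x^4 - 20*x^3 + 150*x^2 - 500*x + 625
which factors as (x - 5)^4. The eigenvalues (with algebraic multiplicities) are λ = 5 with multiplicity 4.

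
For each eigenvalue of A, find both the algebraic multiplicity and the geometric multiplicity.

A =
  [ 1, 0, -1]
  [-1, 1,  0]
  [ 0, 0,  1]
λ = 1: alg = 3, geom = 1

Step 1 — factor the characteristic polynomial to read off the algebraic multiplicities:
  χ_A(x) = (x - 1)^3

Step 2 — compute geometric multiplicities via the rank-nullity identity g(λ) = n − rank(A − λI):
  rank(A − (1)·I) = 2, so dim ker(A − (1)·I) = n − 2 = 1

Summary:
  λ = 1: algebraic multiplicity = 3, geometric multiplicity = 1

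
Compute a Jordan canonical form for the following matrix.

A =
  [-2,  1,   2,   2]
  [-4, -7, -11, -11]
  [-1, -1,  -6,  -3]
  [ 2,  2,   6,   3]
J_3(-3) ⊕ J_1(-3)

The characteristic polynomial is
  det(x·I − A) = x^4 + 12*x^3 + 54*x^2 + 108*x + 81 = (x + 3)^4

Eigenvalues and multiplicities (the geometric multiplicity of λ is n − rank(A − λI), which equals the number of Jordan blocks for λ):
  λ = -3: algebraic multiplicity = 4, geometric multiplicity = 2

Determining the block sizes for each eigenvalue:
  λ = -3: with am = 4 and gm = 2, the partition is not yet determined (e.g. several partitions of 4 into 2 parts exist). Let N = A − (-3)·I. Computing rank(N^1) = 2, rank(N^2) = 1, rank(N^3) = 0; the number of blocks of size ≥ j is rank(N^{j−1}) − rank(N^j), giving [2, 1, 1]. So we have 1 block(s) of size 3, 1 block(s) of size 1 → block sizes [3, 1]

Assembling the blocks gives a Jordan form
J =
  [-3,  1,  0,  0]
  [ 0, -3,  1,  0]
  [ 0,  0, -3,  0]
  [ 0,  0,  0, -3]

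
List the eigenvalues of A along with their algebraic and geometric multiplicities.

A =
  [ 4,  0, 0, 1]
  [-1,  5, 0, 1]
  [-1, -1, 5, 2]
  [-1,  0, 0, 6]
λ = 5: alg = 4, geom = 2

Step 1 — factor the characteristic polynomial to read off the algebraic multiplicities:
  χ_A(x) = (x - 5)^4

Step 2 — compute geometric multiplicities via the rank-nullity identity g(λ) = n − rank(A − λI):
  rank(A − (5)·I) = 2, so dim ker(A − (5)·I) = n − 2 = 2

Summary:
  λ = 5: algebraic multiplicity = 4, geometric multiplicity = 2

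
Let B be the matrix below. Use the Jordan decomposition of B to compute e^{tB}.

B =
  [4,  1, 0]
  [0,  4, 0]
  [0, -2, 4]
e^{tB} =
  [exp(4*t), t*exp(4*t), 0]
  [0, exp(4*t), 0]
  [0, -2*t*exp(4*t), exp(4*t)]

Strategy: write B = P · J · P⁻¹ where J is a Jordan canonical form, so e^{tB} = P · e^{tJ} · P⁻¹, and e^{tJ} can be computed block-by-block.

B has Jordan form
J =
  [4, 1, 0]
  [0, 4, 0]
  [0, 0, 4]
(up to reordering of blocks).

Per-block formulas:
  For a 2×2 Jordan block J_2(4): exp(t · J_2(4)) = e^(4t)·(I + t·N), where N is the 2×2 nilpotent shift.
  For a 1×1 block at λ = 4: exp(t · [4]) = [e^(4t)].

After assembling e^{tJ} and conjugating by P, we get:

e^{tB} =
  [exp(4*t), t*exp(4*t), 0]
  [0, exp(4*t), 0]
  [0, -2*t*exp(4*t), exp(4*t)]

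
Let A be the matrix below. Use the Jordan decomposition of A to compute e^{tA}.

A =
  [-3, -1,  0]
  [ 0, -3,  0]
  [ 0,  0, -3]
e^{tA} =
  [exp(-3*t), -t*exp(-3*t), 0]
  [0, exp(-3*t), 0]
  [0, 0, exp(-3*t)]

Strategy: write A = P · J · P⁻¹ where J is a Jordan canonical form, so e^{tA} = P · e^{tJ} · P⁻¹, and e^{tJ} can be computed block-by-block.

A has Jordan form
J =
  [-3,  1,  0]
  [ 0, -3,  0]
  [ 0,  0, -3]
(up to reordering of blocks).

Per-block formulas:
  For a 2×2 Jordan block J_2(-3): exp(t · J_2(-3)) = e^(-3t)·(I + t·N), where N is the 2×2 nilpotent shift.
  For a 1×1 block at λ = -3: exp(t · [-3]) = [e^(-3t)].

After assembling e^{tJ} and conjugating by P, we get:

e^{tA} =
  [exp(-3*t), -t*exp(-3*t), 0]
  [0, exp(-3*t), 0]
  [0, 0, exp(-3*t)]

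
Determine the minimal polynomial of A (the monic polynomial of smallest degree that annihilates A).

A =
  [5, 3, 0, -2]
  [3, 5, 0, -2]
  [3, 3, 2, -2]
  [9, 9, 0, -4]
x^2 - 4*x + 4

The characteristic polynomial is χ_A(x) = (x - 2)^4, so the eigenvalues are known. The minimal polynomial is
  m_A(x) = Π_λ (x − λ)^{k_λ}
where k_λ is the size of the *largest* Jordan block for λ (equivalently, the smallest k with (A − λI)^k v = 0 for every generalised eigenvector v of λ).

  λ = 2: largest Jordan block has size 2, contributing (x − 2)^2

So m_A(x) = (x - 2)^2 = x^2 - 4*x + 4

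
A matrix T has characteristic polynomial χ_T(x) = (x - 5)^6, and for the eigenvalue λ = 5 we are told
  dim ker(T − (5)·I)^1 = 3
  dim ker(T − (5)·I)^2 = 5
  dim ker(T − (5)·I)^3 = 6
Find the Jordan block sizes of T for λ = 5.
Block sizes for λ = 5: [3, 2, 1]

From the dimensions of kernels of powers, the number of Jordan blocks of size at least j is d_j − d_{j−1} where d_j = dim ker(N^j) (with d_0 = 0). Computing the differences gives [3, 2, 1].
The number of blocks of size exactly k is (#blocks of size ≥ k) − (#blocks of size ≥ k + 1), so the partition is: 1 block(s) of size 1, 1 block(s) of size 2, 1 block(s) of size 3.
In nonincreasing order the block sizes are [3, 2, 1].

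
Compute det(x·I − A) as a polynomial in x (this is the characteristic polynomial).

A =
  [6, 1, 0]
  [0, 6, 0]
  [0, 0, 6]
x^3 - 18*x^2 + 108*x - 216

Expanding det(x·I − A) (e.g. by cofactor expansion or by noting that A is similar to its Jordan form J, which has the same characteristic polynomial as A) gives
  χ_A(x) = x^3 - 18*x^2 + 108*x - 216
which factors as (x - 6)^3. The eigenvalues (with algebraic multiplicities) are λ = 6 with multiplicity 3.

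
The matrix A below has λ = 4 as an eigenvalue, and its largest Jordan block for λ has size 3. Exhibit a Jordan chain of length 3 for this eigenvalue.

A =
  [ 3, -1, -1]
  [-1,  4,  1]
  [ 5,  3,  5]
A Jordan chain for λ = 4 of length 3:
v_1 = (-3, 6, -3)ᵀ
v_2 = (-1, -1, 5)ᵀ
v_3 = (1, 0, 0)ᵀ

Let N = A − (4)·I. We want v_3 with N^3 v_3 = 0 but N^2 v_3 ≠ 0; then v_{j-1} := N · v_j for j = 3, …, 2.

Pick v_3 = (1, 0, 0)ᵀ.
Then v_2 = N · v_3 = (-1, -1, 5)ᵀ.
Then v_1 = N · v_2 = (-3, 6, -3)ᵀ.

Sanity check: (A − (4)·I) v_1 = (0, 0, 0)ᵀ = 0. ✓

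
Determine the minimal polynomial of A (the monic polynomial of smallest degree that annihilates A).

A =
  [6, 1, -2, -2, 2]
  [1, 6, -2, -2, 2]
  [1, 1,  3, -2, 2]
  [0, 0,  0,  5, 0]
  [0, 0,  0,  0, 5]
x^2 - 10*x + 25

The characteristic polynomial is χ_A(x) = (x - 5)^5, so the eigenvalues are known. The minimal polynomial is
  m_A(x) = Π_λ (x − λ)^{k_λ}
where k_λ is the size of the *largest* Jordan block for λ (equivalently, the smallest k with (A − λI)^k v = 0 for every generalised eigenvector v of λ).

  λ = 5: largest Jordan block has size 2, contributing (x − 5)^2

So m_A(x) = (x - 5)^2 = x^2 - 10*x + 25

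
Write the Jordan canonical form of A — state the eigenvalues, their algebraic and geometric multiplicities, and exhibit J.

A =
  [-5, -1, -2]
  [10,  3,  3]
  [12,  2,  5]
J_3(1)

The characteristic polynomial is
  det(x·I − A) = x^3 - 3*x^2 + 3*x - 1 = (x - 1)^3

Eigenvalues and multiplicities (the geometric multiplicity of λ is n − rank(A − λI), which equals the number of Jordan blocks for λ):
  λ = 1: algebraic multiplicity = 3, geometric multiplicity = 1

Determining the block sizes for each eigenvalue:
  λ = 1: one block (gm = 1), so the single block has size am = 3 → block sizes [3]

Assembling the blocks gives a Jordan form
J =
  [1, 1, 0]
  [0, 1, 1]
  [0, 0, 1]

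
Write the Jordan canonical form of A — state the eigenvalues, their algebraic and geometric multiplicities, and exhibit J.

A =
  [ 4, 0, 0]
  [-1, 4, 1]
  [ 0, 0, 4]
J_2(4) ⊕ J_1(4)

The characteristic polynomial is
  det(x·I − A) = x^3 - 12*x^2 + 48*x - 64 = (x - 4)^3

Eigenvalues and multiplicities (the geometric multiplicity of λ is n − rank(A − λI), which equals the number of Jordan blocks for λ):
  λ = 4: algebraic multiplicity = 3, geometric multiplicity = 2

Determining the block sizes for each eigenvalue:
  λ = 4: 2 blocks summing to 3 forces exactly one block of size 2 and the rest size 1 → block sizes [2, 1]

Assembling the blocks gives a Jordan form
J =
  [4, 1, 0]
  [0, 4, 0]
  [0, 0, 4]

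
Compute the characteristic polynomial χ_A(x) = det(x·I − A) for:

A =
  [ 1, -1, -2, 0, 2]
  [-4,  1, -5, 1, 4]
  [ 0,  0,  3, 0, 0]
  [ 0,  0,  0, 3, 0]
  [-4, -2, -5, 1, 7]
x^5 - 15*x^4 + 90*x^3 - 270*x^2 + 405*x - 243

Expanding det(x·I − A) (e.g. by cofactor expansion or by noting that A is similar to its Jordan form J, which has the same characteristic polynomial as A) gives
  χ_A(x) = x^5 - 15*x^4 + 90*x^3 - 270*x^2 + 405*x - 243
which factors as (x - 3)^5. The eigenvalues (with algebraic multiplicities) are λ = 3 with multiplicity 5.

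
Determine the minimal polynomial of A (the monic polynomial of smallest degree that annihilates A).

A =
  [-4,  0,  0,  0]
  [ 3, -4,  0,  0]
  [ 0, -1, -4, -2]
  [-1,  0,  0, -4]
x^3 + 12*x^2 + 48*x + 64

The characteristic polynomial is χ_A(x) = (x + 4)^4, so the eigenvalues are known. The minimal polynomial is
  m_A(x) = Π_λ (x − λ)^{k_λ}
where k_λ is the size of the *largest* Jordan block for λ (equivalently, the smallest k with (A − λI)^k v = 0 for every generalised eigenvector v of λ).

  λ = -4: largest Jordan block has size 3, contributing (x + 4)^3

So m_A(x) = (x + 4)^3 = x^3 + 12*x^2 + 48*x + 64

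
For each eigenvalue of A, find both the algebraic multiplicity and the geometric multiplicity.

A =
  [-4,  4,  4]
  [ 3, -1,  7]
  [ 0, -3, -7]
λ = -4: alg = 3, geom = 1

Step 1 — factor the characteristic polynomial to read off the algebraic multiplicities:
  χ_A(x) = (x + 4)^3

Step 2 — compute geometric multiplicities via the rank-nullity identity g(λ) = n − rank(A − λI):
  rank(A − (-4)·I) = 2, so dim ker(A − (-4)·I) = n − 2 = 1

Summary:
  λ = -4: algebraic multiplicity = 3, geometric multiplicity = 1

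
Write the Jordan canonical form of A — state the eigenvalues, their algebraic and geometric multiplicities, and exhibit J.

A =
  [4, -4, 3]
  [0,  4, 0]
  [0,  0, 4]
J_2(4) ⊕ J_1(4)

The characteristic polynomial is
  det(x·I − A) = x^3 - 12*x^2 + 48*x - 64 = (x - 4)^3

Eigenvalues and multiplicities (the geometric multiplicity of λ is n − rank(A − λI), which equals the number of Jordan blocks for λ):
  λ = 4: algebraic multiplicity = 3, geometric multiplicity = 2

Determining the block sizes for each eigenvalue:
  λ = 4: 2 blocks summing to 3 forces exactly one block of size 2 and the rest size 1 → block sizes [2, 1]

Assembling the blocks gives a Jordan form
J =
  [4, 1, 0]
  [0, 4, 0]
  [0, 0, 4]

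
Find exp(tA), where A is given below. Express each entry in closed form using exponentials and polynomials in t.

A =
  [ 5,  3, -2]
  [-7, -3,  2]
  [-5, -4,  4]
e^{tA} =
  [-t^2*exp(2*t) + 3*t*exp(2*t) + exp(2*t), t^2*exp(2*t) + 3*t*exp(2*t), -2*t^2*exp(2*t) - 2*t*exp(2*t)]
  [2*t^2*exp(2*t) - 7*t*exp(2*t), -2*t^2*exp(2*t) - 5*t*exp(2*t) + exp(2*t), 4*t^2*exp(2*t) + 2*t*exp(2*t)]
  [3*t^2*exp(2*t)/2 - 5*t*exp(2*t), -3*t^2*exp(2*t)/2 - 4*t*exp(2*t), 3*t^2*exp(2*t) + 2*t*exp(2*t) + exp(2*t)]

Strategy: write A = P · J · P⁻¹ where J is a Jordan canonical form, so e^{tA} = P · e^{tJ} · P⁻¹, and e^{tJ} can be computed block-by-block.

A has Jordan form
J =
  [2, 1, 0]
  [0, 2, 1]
  [0, 0, 2]
(up to reordering of blocks).

Per-block formulas:
  For a 3×3 Jordan block J_3(2): exp(t · J_3(2)) = e^(2t)·(I + t·N + (t^2/2)·N^2), where N is the 3×3 nilpotent shift.

After assembling e^{tJ} and conjugating by P, we get:

e^{tA} =
  [-t^2*exp(2*t) + 3*t*exp(2*t) + exp(2*t), t^2*exp(2*t) + 3*t*exp(2*t), -2*t^2*exp(2*t) - 2*t*exp(2*t)]
  [2*t^2*exp(2*t) - 7*t*exp(2*t), -2*t^2*exp(2*t) - 5*t*exp(2*t) + exp(2*t), 4*t^2*exp(2*t) + 2*t*exp(2*t)]
  [3*t^2*exp(2*t)/2 - 5*t*exp(2*t), -3*t^2*exp(2*t)/2 - 4*t*exp(2*t), 3*t^2*exp(2*t) + 2*t*exp(2*t) + exp(2*t)]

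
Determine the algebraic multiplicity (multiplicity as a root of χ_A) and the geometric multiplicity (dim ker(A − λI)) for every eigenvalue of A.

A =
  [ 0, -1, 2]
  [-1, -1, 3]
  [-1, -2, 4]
λ = 1: alg = 3, geom = 1

Step 1 — factor the characteristic polynomial to read off the algebraic multiplicities:
  χ_A(x) = (x - 1)^3

Step 2 — compute geometric multiplicities via the rank-nullity identity g(λ) = n − rank(A − λI):
  rank(A − (1)·I) = 2, so dim ker(A − (1)·I) = n − 2 = 1

Summary:
  λ = 1: algebraic multiplicity = 3, geometric multiplicity = 1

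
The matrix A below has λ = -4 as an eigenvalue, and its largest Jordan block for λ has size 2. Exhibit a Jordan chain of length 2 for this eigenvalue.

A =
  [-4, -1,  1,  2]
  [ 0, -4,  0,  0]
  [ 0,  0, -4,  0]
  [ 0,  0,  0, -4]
A Jordan chain for λ = -4 of length 2:
v_1 = (-1, 0, 0, 0)ᵀ
v_2 = (0, 1, 0, 0)ᵀ

Let N = A − (-4)·I. We want v_2 with N^2 v_2 = 0 but N^1 v_2 ≠ 0; then v_{j-1} := N · v_j for j = 2, …, 2.

Pick v_2 = (0, 1, 0, 0)ᵀ.
Then v_1 = N · v_2 = (-1, 0, 0, 0)ᵀ.

Sanity check: (A − (-4)·I) v_1 = (0, 0, 0, 0)ᵀ = 0. ✓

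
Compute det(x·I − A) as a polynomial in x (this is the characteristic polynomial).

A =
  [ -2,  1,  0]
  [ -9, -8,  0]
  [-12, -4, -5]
x^3 + 15*x^2 + 75*x + 125

Expanding det(x·I − A) (e.g. by cofactor expansion or by noting that A is similar to its Jordan form J, which has the same characteristic polynomial as A) gives
  χ_A(x) = x^3 + 15*x^2 + 75*x + 125
which factors as (x + 5)^3. The eigenvalues (with algebraic multiplicities) are λ = -5 with multiplicity 3.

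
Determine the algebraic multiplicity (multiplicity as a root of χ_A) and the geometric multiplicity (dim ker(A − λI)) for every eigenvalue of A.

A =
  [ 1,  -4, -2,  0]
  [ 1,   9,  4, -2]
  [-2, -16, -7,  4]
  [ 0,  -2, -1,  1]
λ = 1: alg = 4, geom = 2

Step 1 — factor the characteristic polynomial to read off the algebraic multiplicities:
  χ_A(x) = (x - 1)^4

Step 2 — compute geometric multiplicities via the rank-nullity identity g(λ) = n − rank(A − λI):
  rank(A − (1)·I) = 2, so dim ker(A − (1)·I) = n − 2 = 2

Summary:
  λ = 1: algebraic multiplicity = 4, geometric multiplicity = 2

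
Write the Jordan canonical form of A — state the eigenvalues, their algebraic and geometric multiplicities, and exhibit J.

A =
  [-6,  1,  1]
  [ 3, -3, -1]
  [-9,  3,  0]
J_3(-3)

The characteristic polynomial is
  det(x·I − A) = x^3 + 9*x^2 + 27*x + 27 = (x + 3)^3

Eigenvalues and multiplicities (the geometric multiplicity of λ is n − rank(A − λI), which equals the number of Jordan blocks for λ):
  λ = -3: algebraic multiplicity = 3, geometric multiplicity = 1

Determining the block sizes for each eigenvalue:
  λ = -3: one block (gm = 1), so the single block has size am = 3 → block sizes [3]

Assembling the blocks gives a Jordan form
J =
  [-3,  1,  0]
  [ 0, -3,  1]
  [ 0,  0, -3]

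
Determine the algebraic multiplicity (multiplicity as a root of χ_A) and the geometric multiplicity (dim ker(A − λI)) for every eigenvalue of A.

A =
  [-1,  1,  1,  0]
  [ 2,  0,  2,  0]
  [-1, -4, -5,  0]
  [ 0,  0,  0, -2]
λ = -2: alg = 4, geom = 2

Step 1 — factor the characteristic polynomial to read off the algebraic multiplicities:
  χ_A(x) = (x + 2)^4

Step 2 — compute geometric multiplicities via the rank-nullity identity g(λ) = n − rank(A − λI):
  rank(A − (-2)·I) = 2, so dim ker(A − (-2)·I) = n − 2 = 2

Summary:
  λ = -2: algebraic multiplicity = 4, geometric multiplicity = 2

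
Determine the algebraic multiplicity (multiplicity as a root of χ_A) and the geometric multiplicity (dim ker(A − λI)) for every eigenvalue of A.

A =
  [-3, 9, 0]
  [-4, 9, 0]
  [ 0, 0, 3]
λ = 3: alg = 3, geom = 2

Step 1 — factor the characteristic polynomial to read off the algebraic multiplicities:
  χ_A(x) = (x - 3)^3

Step 2 — compute geometric multiplicities via the rank-nullity identity g(λ) = n − rank(A − λI):
  rank(A − (3)·I) = 1, so dim ker(A − (3)·I) = n − 1 = 2

Summary:
  λ = 3: algebraic multiplicity = 3, geometric multiplicity = 2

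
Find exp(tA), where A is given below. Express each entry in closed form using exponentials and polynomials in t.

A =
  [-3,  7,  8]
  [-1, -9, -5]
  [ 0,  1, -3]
e^{tA} =
  [-3*t^2*exp(-5*t)/2 + 2*t*exp(-5*t) + exp(-5*t), -3*t^2*exp(-5*t) + 7*t*exp(-5*t), -3*t^2*exp(-5*t)/2 + 8*t*exp(-5*t)]
  [t^2*exp(-5*t) - t*exp(-5*t), 2*t^2*exp(-5*t) - 4*t*exp(-5*t) + exp(-5*t), t^2*exp(-5*t) - 5*t*exp(-5*t)]
  [-t^2*exp(-5*t)/2, -t^2*exp(-5*t) + t*exp(-5*t), -t^2*exp(-5*t)/2 + 2*t*exp(-5*t) + exp(-5*t)]

Strategy: write A = P · J · P⁻¹ where J is a Jordan canonical form, so e^{tA} = P · e^{tJ} · P⁻¹, and e^{tJ} can be computed block-by-block.

A has Jordan form
J =
  [-5,  1,  0]
  [ 0, -5,  1]
  [ 0,  0, -5]
(up to reordering of blocks).

Per-block formulas:
  For a 3×3 Jordan block J_3(-5): exp(t · J_3(-5)) = e^(-5t)·(I + t·N + (t^2/2)·N^2), where N is the 3×3 nilpotent shift.

After assembling e^{tJ} and conjugating by P, we get:

e^{tA} =
  [-3*t^2*exp(-5*t)/2 + 2*t*exp(-5*t) + exp(-5*t), -3*t^2*exp(-5*t) + 7*t*exp(-5*t), -3*t^2*exp(-5*t)/2 + 8*t*exp(-5*t)]
  [t^2*exp(-5*t) - t*exp(-5*t), 2*t^2*exp(-5*t) - 4*t*exp(-5*t) + exp(-5*t), t^2*exp(-5*t) - 5*t*exp(-5*t)]
  [-t^2*exp(-5*t)/2, -t^2*exp(-5*t) + t*exp(-5*t), -t^2*exp(-5*t)/2 + 2*t*exp(-5*t) + exp(-5*t)]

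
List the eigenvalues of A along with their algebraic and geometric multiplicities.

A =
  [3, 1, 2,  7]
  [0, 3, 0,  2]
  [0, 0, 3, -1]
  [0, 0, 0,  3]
λ = 3: alg = 4, geom = 2

Step 1 — factor the characteristic polynomial to read off the algebraic multiplicities:
  χ_A(x) = (x - 3)^4

Step 2 — compute geometric multiplicities via the rank-nullity identity g(λ) = n − rank(A − λI):
  rank(A − (3)·I) = 2, so dim ker(A − (3)·I) = n − 2 = 2

Summary:
  λ = 3: algebraic multiplicity = 4, geometric multiplicity = 2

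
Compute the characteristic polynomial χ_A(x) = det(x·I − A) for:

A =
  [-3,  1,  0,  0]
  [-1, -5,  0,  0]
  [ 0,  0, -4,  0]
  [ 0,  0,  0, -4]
x^4 + 16*x^3 + 96*x^2 + 256*x + 256

Expanding det(x·I − A) (e.g. by cofactor expansion or by noting that A is similar to its Jordan form J, which has the same characteristic polynomial as A) gives
  χ_A(x) = x^4 + 16*x^3 + 96*x^2 + 256*x + 256
which factors as (x + 4)^4. The eigenvalues (with algebraic multiplicities) are λ = -4 with multiplicity 4.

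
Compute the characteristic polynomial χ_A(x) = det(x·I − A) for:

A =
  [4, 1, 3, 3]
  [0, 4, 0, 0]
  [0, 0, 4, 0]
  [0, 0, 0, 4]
x^4 - 16*x^3 + 96*x^2 - 256*x + 256

Expanding det(x·I − A) (e.g. by cofactor expansion or by noting that A is similar to its Jordan form J, which has the same characteristic polynomial as A) gives
  χ_A(x) = x^4 - 16*x^3 + 96*x^2 - 256*x + 256
which factors as (x - 4)^4. The eigenvalues (with algebraic multiplicities) are λ = 4 with multiplicity 4.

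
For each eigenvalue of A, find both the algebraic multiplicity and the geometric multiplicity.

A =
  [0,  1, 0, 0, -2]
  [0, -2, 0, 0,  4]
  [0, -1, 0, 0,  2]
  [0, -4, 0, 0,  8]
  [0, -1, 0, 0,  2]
λ = 0: alg = 5, geom = 4

Step 1 — factor the characteristic polynomial to read off the algebraic multiplicities:
  χ_A(x) = x^5

Step 2 — compute geometric multiplicities via the rank-nullity identity g(λ) = n − rank(A − λI):
  rank(A − (0)·I) = 1, so dim ker(A − (0)·I) = n − 1 = 4

Summary:
  λ = 0: algebraic multiplicity = 5, geometric multiplicity = 4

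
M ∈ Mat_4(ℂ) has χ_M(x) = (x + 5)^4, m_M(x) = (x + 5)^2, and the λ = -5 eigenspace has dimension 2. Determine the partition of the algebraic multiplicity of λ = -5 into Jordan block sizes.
Block sizes for λ = -5: [2, 2]

Step 1 — from the characteristic polynomial, algebraic multiplicity of λ = -5 is 4. From dim ker(M − (-5)·I) = 2, there are exactly 2 Jordan blocks for λ = -5.
Step 2 — from the minimal polynomial, the factor (x + 5)^2 tells us the largest block for λ = -5 has size 2.
Step 3 — with total size 4, 2 blocks, and largest block 2, the block sizes (in nonincreasing order) are [2, 2].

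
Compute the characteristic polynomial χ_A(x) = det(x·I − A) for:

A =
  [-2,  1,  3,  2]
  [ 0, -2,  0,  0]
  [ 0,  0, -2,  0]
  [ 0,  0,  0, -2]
x^4 + 8*x^3 + 24*x^2 + 32*x + 16

Expanding det(x·I − A) (e.g. by cofactor expansion or by noting that A is similar to its Jordan form J, which has the same characteristic polynomial as A) gives
  χ_A(x) = x^4 + 8*x^3 + 24*x^2 + 32*x + 16
which factors as (x + 2)^4. The eigenvalues (with algebraic multiplicities) are λ = -2 with multiplicity 4.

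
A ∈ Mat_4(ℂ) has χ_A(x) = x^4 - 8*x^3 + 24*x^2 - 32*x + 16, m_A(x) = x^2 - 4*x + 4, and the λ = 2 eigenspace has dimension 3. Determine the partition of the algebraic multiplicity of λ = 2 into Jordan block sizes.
Block sizes for λ = 2: [2, 1, 1]

Step 1 — from the characteristic polynomial, algebraic multiplicity of λ = 2 is 4. From dim ker(A − (2)·I) = 3, there are exactly 3 Jordan blocks for λ = 2.
Step 2 — from the minimal polynomial, the factor (x − 2)^2 tells us the largest block for λ = 2 has size 2.
Step 3 — with total size 4, 3 blocks, and largest block 2, the block sizes (in nonincreasing order) are [2, 1, 1].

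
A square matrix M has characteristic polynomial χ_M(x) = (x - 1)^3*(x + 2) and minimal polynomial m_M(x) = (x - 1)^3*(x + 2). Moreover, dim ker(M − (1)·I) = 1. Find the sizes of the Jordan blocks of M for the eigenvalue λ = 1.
Block sizes for λ = 1: [3]

Step 1 — from the characteristic polynomial, algebraic multiplicity of λ = 1 is 3. From dim ker(M − (1)·I) = 1, there are exactly 1 Jordan blocks for λ = 1.
Step 2 — from the minimal polynomial, the factor (x − 1)^3 tells us the largest block for λ = 1 has size 3.
Step 3 — with total size 3, 1 blocks, and largest block 3, the block sizes (in nonincreasing order) are [3].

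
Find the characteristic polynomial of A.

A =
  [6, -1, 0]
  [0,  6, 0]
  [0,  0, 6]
x^3 - 18*x^2 + 108*x - 216

Expanding det(x·I − A) (e.g. by cofactor expansion or by noting that A is similar to its Jordan form J, which has the same characteristic polynomial as A) gives
  χ_A(x) = x^3 - 18*x^2 + 108*x - 216
which factors as (x - 6)^3. The eigenvalues (with algebraic multiplicities) are λ = 6 with multiplicity 3.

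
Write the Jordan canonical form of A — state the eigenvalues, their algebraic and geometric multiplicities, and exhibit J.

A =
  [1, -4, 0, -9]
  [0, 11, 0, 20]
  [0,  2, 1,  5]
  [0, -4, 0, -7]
J_2(1) ⊕ J_1(1) ⊕ J_1(3)

The characteristic polynomial is
  det(x·I − A) = x^4 - 6*x^3 + 12*x^2 - 10*x + 3 = (x - 3)*(x - 1)^3

Eigenvalues and multiplicities (the geometric multiplicity of λ is n − rank(A − λI), which equals the number of Jordan blocks for λ):
  λ = 1: algebraic multiplicity = 3, geometric multiplicity = 2
  λ = 3: algebraic multiplicity = 1, geometric multiplicity = 1

Determining the block sizes for each eigenvalue:
  λ = 1: 2 blocks summing to 3 forces exactly one block of size 2 and the rest size 1 → block sizes [2, 1]
  λ = 3: one block (gm = 1), so the single block has size am = 1 → block sizes [1]

Assembling the blocks gives a Jordan form
J =
  [1, 1, 0, 0]
  [0, 1, 0, 0]
  [0, 0, 1, 0]
  [0, 0, 0, 3]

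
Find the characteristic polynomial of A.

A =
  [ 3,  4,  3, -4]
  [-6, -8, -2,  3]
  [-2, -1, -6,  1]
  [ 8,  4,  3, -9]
x^4 + 20*x^3 + 150*x^2 + 500*x + 625

Expanding det(x·I − A) (e.g. by cofactor expansion or by noting that A is similar to its Jordan form J, which has the same characteristic polynomial as A) gives
  χ_A(x) = x^4 + 20*x^3 + 150*x^2 + 500*x + 625
which factors as (x + 5)^4. The eigenvalues (with algebraic multiplicities) are λ = -5 with multiplicity 4.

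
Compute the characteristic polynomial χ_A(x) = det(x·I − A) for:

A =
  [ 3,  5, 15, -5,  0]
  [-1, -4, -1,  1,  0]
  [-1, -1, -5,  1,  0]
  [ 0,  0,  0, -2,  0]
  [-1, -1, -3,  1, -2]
x^5 + 10*x^4 + 40*x^3 + 80*x^2 + 80*x + 32

Expanding det(x·I − A) (e.g. by cofactor expansion or by noting that A is similar to its Jordan form J, which has the same characteristic polynomial as A) gives
  χ_A(x) = x^5 + 10*x^4 + 40*x^3 + 80*x^2 + 80*x + 32
which factors as (x + 2)^5. The eigenvalues (with algebraic multiplicities) are λ = -2 with multiplicity 5.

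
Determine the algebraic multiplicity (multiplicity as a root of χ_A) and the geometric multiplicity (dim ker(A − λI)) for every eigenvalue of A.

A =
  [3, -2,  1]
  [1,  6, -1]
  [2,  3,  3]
λ = 4: alg = 3, geom = 1

Step 1 — factor the characteristic polynomial to read off the algebraic multiplicities:
  χ_A(x) = (x - 4)^3

Step 2 — compute geometric multiplicities via the rank-nullity identity g(λ) = n − rank(A − λI):
  rank(A − (4)·I) = 2, so dim ker(A − (4)·I) = n − 2 = 1

Summary:
  λ = 4: algebraic multiplicity = 3, geometric multiplicity = 1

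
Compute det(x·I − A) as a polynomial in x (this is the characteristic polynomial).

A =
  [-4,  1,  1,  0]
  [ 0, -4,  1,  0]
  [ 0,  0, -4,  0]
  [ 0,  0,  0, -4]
x^4 + 16*x^3 + 96*x^2 + 256*x + 256

Expanding det(x·I − A) (e.g. by cofactor expansion or by noting that A is similar to its Jordan form J, which has the same characteristic polynomial as A) gives
  χ_A(x) = x^4 + 16*x^3 + 96*x^2 + 256*x + 256
which factors as (x + 4)^4. The eigenvalues (with algebraic multiplicities) are λ = -4 with multiplicity 4.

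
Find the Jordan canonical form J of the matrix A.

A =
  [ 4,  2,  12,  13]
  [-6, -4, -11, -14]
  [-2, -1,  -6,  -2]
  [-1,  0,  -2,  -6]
J_2(-3) ⊕ J_2(-3)

The characteristic polynomial is
  det(x·I − A) = x^4 + 12*x^3 + 54*x^2 + 108*x + 81 = (x + 3)^4

Eigenvalues and multiplicities (the geometric multiplicity of λ is n − rank(A − λI), which equals the number of Jordan blocks for λ):
  λ = -3: algebraic multiplicity = 4, geometric multiplicity = 2

Determining the block sizes for each eigenvalue:
  λ = -3: with am = 4 and gm = 2, the partition is not yet determined (e.g. several partitions of 4 into 2 parts exist). Let N = A − (-3)·I. Computing rank(N^1) = 2, rank(N^2) = 0; the number of blocks of size ≥ j is rank(N^{j−1}) − rank(N^j), giving [2, 2]. So we have 2 block(s) of size 2 → block sizes [2, 2]

Assembling the blocks gives a Jordan form
J =
  [-3,  1,  0,  0]
  [ 0, -3,  0,  0]
  [ 0,  0, -3,  1]
  [ 0,  0,  0, -3]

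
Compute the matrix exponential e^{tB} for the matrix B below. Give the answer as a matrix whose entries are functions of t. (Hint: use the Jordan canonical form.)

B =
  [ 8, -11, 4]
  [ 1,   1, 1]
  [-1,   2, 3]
e^{tB} =
  [t^2*exp(4*t)/2 + 4*t*exp(4*t) + exp(4*t), -3*t^2*exp(4*t)/2 - 11*t*exp(4*t), t^2*exp(4*t)/2 + 4*t*exp(4*t)]
  [t*exp(4*t), -3*t*exp(4*t) + exp(4*t), t*exp(4*t)]
  [-t^2*exp(4*t)/2 - t*exp(4*t), 3*t^2*exp(4*t)/2 + 2*t*exp(4*t), -t^2*exp(4*t)/2 - t*exp(4*t) + exp(4*t)]

Strategy: write B = P · J · P⁻¹ where J is a Jordan canonical form, so e^{tB} = P · e^{tJ} · P⁻¹, and e^{tJ} can be computed block-by-block.

B has Jordan form
J =
  [4, 1, 0]
  [0, 4, 1]
  [0, 0, 4]
(up to reordering of blocks).

Per-block formulas:
  For a 3×3 Jordan block J_3(4): exp(t · J_3(4)) = e^(4t)·(I + t·N + (t^2/2)·N^2), where N is the 3×3 nilpotent shift.

After assembling e^{tJ} and conjugating by P, we get:

e^{tB} =
  [t^2*exp(4*t)/2 + 4*t*exp(4*t) + exp(4*t), -3*t^2*exp(4*t)/2 - 11*t*exp(4*t), t^2*exp(4*t)/2 + 4*t*exp(4*t)]
  [t*exp(4*t), -3*t*exp(4*t) + exp(4*t), t*exp(4*t)]
  [-t^2*exp(4*t)/2 - t*exp(4*t), 3*t^2*exp(4*t)/2 + 2*t*exp(4*t), -t^2*exp(4*t)/2 - t*exp(4*t) + exp(4*t)]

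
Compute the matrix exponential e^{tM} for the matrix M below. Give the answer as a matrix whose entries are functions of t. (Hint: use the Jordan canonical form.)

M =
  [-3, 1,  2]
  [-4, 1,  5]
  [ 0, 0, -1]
e^{tM} =
  [-2*t*exp(-t) + exp(-t), t*exp(-t), t^2*exp(-t)/2 + 2*t*exp(-t)]
  [-4*t*exp(-t), 2*t*exp(-t) + exp(-t), t^2*exp(-t) + 5*t*exp(-t)]
  [0, 0, exp(-t)]

Strategy: write M = P · J · P⁻¹ where J is a Jordan canonical form, so e^{tM} = P · e^{tJ} · P⁻¹, and e^{tJ} can be computed block-by-block.

M has Jordan form
J =
  [-1,  1,  0]
  [ 0, -1,  1]
  [ 0,  0, -1]
(up to reordering of blocks).

Per-block formulas:
  For a 3×3 Jordan block J_3(-1): exp(t · J_3(-1)) = e^(-1t)·(I + t·N + (t^2/2)·N^2), where N is the 3×3 nilpotent shift.

After assembling e^{tJ} and conjugating by P, we get:

e^{tM} =
  [-2*t*exp(-t) + exp(-t), t*exp(-t), t^2*exp(-t)/2 + 2*t*exp(-t)]
  [-4*t*exp(-t), 2*t*exp(-t) + exp(-t), t^2*exp(-t) + 5*t*exp(-t)]
  [0, 0, exp(-t)]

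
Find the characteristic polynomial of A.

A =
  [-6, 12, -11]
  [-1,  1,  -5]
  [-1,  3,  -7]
x^3 + 12*x^2 + 45*x + 50

Expanding det(x·I − A) (e.g. by cofactor expansion or by noting that A is similar to its Jordan form J, which has the same characteristic polynomial as A) gives
  χ_A(x) = x^3 + 12*x^2 + 45*x + 50
which factors as (x + 2)*(x + 5)^2. The eigenvalues (with algebraic multiplicities) are λ = -5 with multiplicity 2, λ = -2 with multiplicity 1.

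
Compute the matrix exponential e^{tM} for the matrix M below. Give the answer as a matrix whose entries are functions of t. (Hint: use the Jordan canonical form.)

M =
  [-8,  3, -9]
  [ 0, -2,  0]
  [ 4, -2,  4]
e^{tM} =
  [-6*t*exp(-2*t) + exp(-2*t), 3*t*exp(-2*t), -9*t*exp(-2*t)]
  [0, exp(-2*t), 0]
  [4*t*exp(-2*t), -2*t*exp(-2*t), 6*t*exp(-2*t) + exp(-2*t)]

Strategy: write M = P · J · P⁻¹ where J is a Jordan canonical form, so e^{tM} = P · e^{tJ} · P⁻¹, and e^{tJ} can be computed block-by-block.

M has Jordan form
J =
  [-2,  1,  0]
  [ 0, -2,  0]
  [ 0,  0, -2]
(up to reordering of blocks).

Per-block formulas:
  For a 2×2 Jordan block J_2(-2): exp(t · J_2(-2)) = e^(-2t)·(I + t·N), where N is the 2×2 nilpotent shift.
  For a 1×1 block at λ = -2: exp(t · [-2]) = [e^(-2t)].

After assembling e^{tJ} and conjugating by P, we get:

e^{tM} =
  [-6*t*exp(-2*t) + exp(-2*t), 3*t*exp(-2*t), -9*t*exp(-2*t)]
  [0, exp(-2*t), 0]
  [4*t*exp(-2*t), -2*t*exp(-2*t), 6*t*exp(-2*t) + exp(-2*t)]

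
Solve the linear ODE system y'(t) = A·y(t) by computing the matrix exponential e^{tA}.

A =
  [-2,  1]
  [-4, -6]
e^{tA} =
  [2*t*exp(-4*t) + exp(-4*t), t*exp(-4*t)]
  [-4*t*exp(-4*t), -2*t*exp(-4*t) + exp(-4*t)]

Strategy: write A = P · J · P⁻¹ where J is a Jordan canonical form, so e^{tA} = P · e^{tJ} · P⁻¹, and e^{tJ} can be computed block-by-block.

A has Jordan form
J =
  [-4,  1]
  [ 0, -4]
(up to reordering of blocks).

Per-block formulas:
  For a 2×2 Jordan block J_2(-4): exp(t · J_2(-4)) = e^(-4t)·(I + t·N), where N is the 2×2 nilpotent shift.

After assembling e^{tJ} and conjugating by P, we get:

e^{tA} =
  [2*t*exp(-4*t) + exp(-4*t), t*exp(-4*t)]
  [-4*t*exp(-4*t), -2*t*exp(-4*t) + exp(-4*t)]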